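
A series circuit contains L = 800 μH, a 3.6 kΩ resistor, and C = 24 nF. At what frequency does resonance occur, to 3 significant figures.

ω₀ = 1/√(LC) = 1/√(0.0008 × 2.4e-08) = 228200 rad/s
f₀ = ω₀/(2π) = 36.3 kHz

36.3 kHz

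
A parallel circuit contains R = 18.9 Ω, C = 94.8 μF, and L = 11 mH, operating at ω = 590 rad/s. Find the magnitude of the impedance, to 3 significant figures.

X_L = ωL = 6.49 Ω
X_C = 1/(ωC) = 17.9 Ω
Parallel: admittances add. Y = 1/R + 1/(jωL) + jωC
Y = (0.0529 − j0.0982) S
|Y| = 0.112 S → |Z| = 1/|Y| = 8.97 Ω, ∠Z = −∠Y = 61.7°

8.97 Ω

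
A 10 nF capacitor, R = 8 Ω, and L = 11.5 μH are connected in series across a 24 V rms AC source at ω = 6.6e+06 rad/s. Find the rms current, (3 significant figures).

392 mA

X_L = ωL = 75.9 Ω
X_C = 1/(ωC) = 15.2 Ω
Net reactance X = X_L − X_C = 60.7 Ω
Z = 8.00 + j60.7 Ω
|Z| = √(8.00² + 60.7²) = 61.3 Ω
I = V/|Z| = 24/61.3 = 392 mA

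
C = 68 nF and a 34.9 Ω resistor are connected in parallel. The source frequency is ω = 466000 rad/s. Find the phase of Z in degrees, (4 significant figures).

-47.88°

X_C = 1/(ωC) = 31.56 Ω
Parallel: admittances add. Y = 1/R + jωC
Y = (0.02865 + j0.03169) S
|Y| = 0.04272 S → |Z| = 1/|Y| = 23.41 Ω, ∠Z = −∠Y = -47.88°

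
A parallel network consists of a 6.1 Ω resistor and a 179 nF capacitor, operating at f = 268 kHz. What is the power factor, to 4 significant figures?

ω = 2πf = 1.684e+06 rad/s
X_C = 1/(ωC) = 3.318 Ω
Parallel: admittances add. Y = 1/R + jωC
Y = (0.1639 + j0.3014) S
|Y| = 0.3431 S → |Z| = 1/|Y| = 2.914 Ω, ∠Z = −∠Y = -61.46°
cos φ = cos(-61.46°) = 0.4778

0.4778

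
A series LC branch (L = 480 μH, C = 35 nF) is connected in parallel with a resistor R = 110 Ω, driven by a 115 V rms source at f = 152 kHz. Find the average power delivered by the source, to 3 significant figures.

ω = 2πf = 955000 rad/s
X_L = ωL = 458 Ω
X_C = 1/(ωC) = 29.9 Ω
Branch 1: Z₁ = R = 110 Ω
Branch 2 (series LC): Z₂ = j(X_L − X_C) = j429 Ω
Parallel: Z = Z₁Z₂/(Z₁+Z₂), |Z| = 107 Ω, ∠Z = 14.4°
I = V/|Z| = 1.08 A
P = VI cos φ = 115 × 1.08 × cos(14.4°) = 120 W

120 W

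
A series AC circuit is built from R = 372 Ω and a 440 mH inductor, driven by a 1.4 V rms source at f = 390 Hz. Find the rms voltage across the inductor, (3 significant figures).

ω = 2πf = 2450 rad/s
X_L = ωL = 1080 Ω
Z = 372 + j1080 Ω
|Z| = √(372² + 1080²) = 1140 Ω
I = V/|Z| = 1.23 mA
V_L = I·|Z_L| = 0.00123 × 1080 = 1.32 V

1.32 V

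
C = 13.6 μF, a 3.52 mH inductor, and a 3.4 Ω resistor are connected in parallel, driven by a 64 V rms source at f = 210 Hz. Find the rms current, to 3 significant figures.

ω = 2πf = 1319 rad/s
X_L = ωL = 4.64 Ω
X_C = 1/(ωC) = 55.7 Ω
Parallel: admittances add. Y = 1/R + 1/(jωL) + jωC
Y = (0.294 − j0.197) S
|Y| = 0.354 S → |Z| = 1/|Y| = 2.82 Ω, ∠Z = −∠Y = 33.9°
I = V/|Z| = 64/2.82 = 22.7 A

22.7 A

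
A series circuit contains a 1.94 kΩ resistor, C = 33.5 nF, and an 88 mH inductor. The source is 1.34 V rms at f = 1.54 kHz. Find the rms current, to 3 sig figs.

ω = 2πf = 9676 rad/s
X_L = ωL = 851 Ω
X_C = 1/(ωC) = 3080 Ω
Net reactance X = X_L − X_C = -2230 Ω
Z = 1940 − j2230 Ω
|Z| = √(1940² + 2230²) = 2960 Ω
I = V/|Z| = 1.34/2960 = 453 μA

453 μA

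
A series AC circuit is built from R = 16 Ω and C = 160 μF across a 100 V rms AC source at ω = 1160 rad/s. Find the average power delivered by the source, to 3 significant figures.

X_C = 1/(ωC) = 5.39 Ω
Z = 16.0 − j5.39 Ω
|Z| = √(16.0² + 5.39²) = 16.9 Ω
∠Z = arctan(-5.39/16.0) = -18.6°
I = V/|Z| = 5.92 A
P = VI cos φ = 100 × 5.92 × cos(-18.6°) = 561 W

561 W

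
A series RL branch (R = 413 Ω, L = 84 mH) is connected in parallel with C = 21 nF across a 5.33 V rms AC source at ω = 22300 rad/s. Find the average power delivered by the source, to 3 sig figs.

3.19 mW

X_L = ωL = 1870 Ω
X_C = 1/(ωC) = 2140 Ω
Branch 1 (R+jX_L): Z₁ = 413 + j1870 Ω, |Z₁| = 1920 Ω
Branch 2 (−jX_C): Z₂ = −j2140 Ω
Parallel: Z = Z₁Z₂/(Z₁+Z₂), |Z| = 8370 Ω, ∠Z = 20.0°
I = V/|Z| = 637 μA
P = VI cos φ = 5.33 × 0.000637 × cos(20.0°) = 3.19 mW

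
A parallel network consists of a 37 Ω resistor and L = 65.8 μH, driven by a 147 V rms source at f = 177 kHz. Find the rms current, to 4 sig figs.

ω = 2πf = 1.112e+06 rad/s
X_L = ωL = 73.18 Ω
Parallel: admittances add. Y = 1/R + 1/(jωL)
Y = (0.02703 − j0.01367) S
|Y| = 0.03029 S → |Z| = 1/|Y| = 33.02 Ω, ∠Z = −∠Y = 26.82°
I = V/|Z| = 147/33.02 = 4.452 A

4.452 A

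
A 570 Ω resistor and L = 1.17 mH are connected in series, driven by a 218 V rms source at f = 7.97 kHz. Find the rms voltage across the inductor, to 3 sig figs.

ω = 2πf = 50080 rad/s
X_L = ωL = 58.6 Ω
Z = 570 + j58.6 Ω
|Z| = √(570² + 58.6²) = 573 Ω
I = V/|Z| = 380 mA
V_L = I·|Z_L| = 0.380 × 58.6 = 22.3 V

22.3 V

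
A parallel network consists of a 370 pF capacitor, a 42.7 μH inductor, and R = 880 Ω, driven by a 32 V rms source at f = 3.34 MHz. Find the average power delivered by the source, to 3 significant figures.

ω = 2πf = 2.099e+07 rad/s
X_L = ωL = 896 Ω
X_C = 1/(ωC) = 129 Ω
Parallel: admittances add. Y = 1/R + 1/(jωL) + jωC
Y = (0.00114 + j0.00665) S
|Y| = 0.00675 S → |Z| = 1/|Y| = 148 Ω, ∠Z = −∠Y = -80.3°
I = V/|Z| = 216 mA
P = VI cos φ = 32 × 0.216 × cos(-80.3°) = 1.16 W

1.16 W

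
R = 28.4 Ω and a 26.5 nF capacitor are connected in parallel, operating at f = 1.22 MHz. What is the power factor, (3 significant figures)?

0.171

ω = 2πf = 7.665e+06 rad/s
X_C = 1/(ωC) = 4.92 Ω
Parallel: admittances add. Y = 1/R + jωC
Y = (0.0352 + j0.203) S
|Y| = 0.206 S → |Z| = 1/|Y| = 4.85 Ω, ∠Z = −∠Y = -80.2°
cos φ = cos(-80.2°) = 0.171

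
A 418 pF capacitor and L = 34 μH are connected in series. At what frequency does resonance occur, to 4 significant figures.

1.335 MHz

ω₀ = 1/√(LC) = 1/√(3.4e-05 × 4.18e-10) = 8.388e+06 rad/s
f₀ = ω₀/(2π) = 1.335 MHz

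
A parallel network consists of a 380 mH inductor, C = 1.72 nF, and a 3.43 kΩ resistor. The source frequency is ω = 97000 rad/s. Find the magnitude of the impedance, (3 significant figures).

X_L = ωL = 36900 Ω
X_C = 1/(ωC) = 5990 Ω
Parallel: admittances add. Y = 1/R + 1/(jωL) + jωC
Y = (0.000292 + j0.000140) S
|Y| = 0.000323 S → |Z| = 1/|Y| = 3090 Ω, ∠Z = −∠Y = -25.6°

3090 Ω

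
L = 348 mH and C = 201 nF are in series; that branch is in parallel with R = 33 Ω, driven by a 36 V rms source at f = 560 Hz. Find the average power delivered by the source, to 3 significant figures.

39.3 W

ω = 2πf = 3519 rad/s
X_L = ωL = 1220 Ω
X_C = 1/(ωC) = 1410 Ω
Branch 1: Z₁ = R = 33.0 Ω
Branch 2 (series LC): Z₂ = j(X_L − X_C) = −j189 Ω
Parallel: Z = Z₁Z₂/(Z₁+Z₂), |Z| = 32.5 Ω, ∠Z = -9.88°
I = V/|Z| = 1.11 A
P = VI cos φ = 36 × 1.11 × cos(-9.88°) = 39.3 W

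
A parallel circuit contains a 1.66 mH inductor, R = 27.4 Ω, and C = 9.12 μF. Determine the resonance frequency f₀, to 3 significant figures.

1.29 kHz

ω₀ = 1/√(LC) = 1/√(0.00166 × 9.12e-06) = 8127 rad/s
f₀ = ω₀/(2π) = 1.29 kHz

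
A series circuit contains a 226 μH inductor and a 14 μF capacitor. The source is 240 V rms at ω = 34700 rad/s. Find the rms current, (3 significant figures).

X_L = ωL = 7.84 Ω
X_C = 1/(ωC) = 2.06 Ω
Net reactance X = X_L − X_C = 5.78 Ω
Z = j5.78 Ω
|Z| = √(0² + 5.78²) = 5.78 Ω
I = V/|Z| = 240/5.78 = 41.5 A

41.5 A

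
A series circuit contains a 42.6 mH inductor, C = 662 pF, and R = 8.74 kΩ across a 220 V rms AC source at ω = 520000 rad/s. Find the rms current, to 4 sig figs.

10.41 mA

X_L = ωL = 22150 Ω
X_C = 1/(ωC) = 2905 Ω
Net reactance X = X_L − X_C = 19250 Ω
Z = 8740 + j19250 Ω
|Z| = √(8740² + 19250²) = 21140 Ω
I = V/|Z| = 220/21140 = 10.41 mA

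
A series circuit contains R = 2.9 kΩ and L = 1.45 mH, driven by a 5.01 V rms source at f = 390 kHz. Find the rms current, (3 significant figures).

ω = 2πf = 2.45e+06 rad/s
X_L = ωL = 3550 Ω
Z = 2900 + j3550 Ω
|Z| = √(2900² + 3550²) = 4590 Ω
I = V/|Z| = 5.01/4590 = 1.09 mA

1.09 mA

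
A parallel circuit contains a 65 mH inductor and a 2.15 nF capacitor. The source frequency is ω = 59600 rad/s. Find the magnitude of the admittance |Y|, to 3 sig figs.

X_L = ωL = 3870 Ω
X_C = 1/(ωC) = 7800 Ω
Parallel: admittances add. Y = 1/(jωL) + jωC
Y = (0 − j0.000130) S
|Y| = 0.000130 S → |Z| = 1/|Y| = 7690 Ω, ∠Z = −∠Y = 90.0°

130 μS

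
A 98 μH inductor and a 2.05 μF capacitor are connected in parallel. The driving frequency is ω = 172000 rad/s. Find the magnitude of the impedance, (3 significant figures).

X_L = ωL = 16.9 Ω
X_C = 1/(ωC) = 2.84 Ω
Parallel: admittances add. Y = 1/(jωL) + jωC
Y = (0 + j0.293) S
|Y| = 0.293 S → |Z| = 1/|Y| = 3.41 Ω, ∠Z = −∠Y = -90.0°

3.41 Ω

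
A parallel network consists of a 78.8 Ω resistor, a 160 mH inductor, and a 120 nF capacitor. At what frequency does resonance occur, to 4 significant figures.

ω₀ = 1/√(LC) = 1/√(0.16 × 1.2e-07) = 7217 rad/s
f₀ = ω₀/(2π) = 1.149 kHz

1.149 kHz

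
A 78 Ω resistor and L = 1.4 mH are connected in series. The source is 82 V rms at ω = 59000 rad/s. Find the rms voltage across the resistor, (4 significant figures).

X_L = ωL = 82.60 Ω
Z = 78.00 + j82.60 Ω
|Z| = √(78.00² + 82.60²) = 113.6 Ω
I = V/|Z| = 721.8 mA
V_R = I·|Z_R| = 0.7218 × 78.00 = 56.30 V

56.30 V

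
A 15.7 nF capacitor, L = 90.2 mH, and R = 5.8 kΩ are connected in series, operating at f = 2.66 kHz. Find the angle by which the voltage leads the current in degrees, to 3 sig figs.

-21.7°

ω = 2πf = 16710 rad/s
X_L = ωL = 1510 Ω
X_C = 1/(ωC) = 3810 Ω
Net reactance X = X_L − X_C = -2300 Ω
Z = 5800 − j2300 Ω
|Z| = √(5800² + 2300²) = 6240 Ω
∠Z = arctan(-2300/5800) = -21.7°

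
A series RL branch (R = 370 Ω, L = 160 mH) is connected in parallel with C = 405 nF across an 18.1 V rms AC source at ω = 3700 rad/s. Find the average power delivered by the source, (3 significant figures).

249 mW

X_L = ωL = 592 Ω
X_C = 1/(ωC) = 667 Ω
Branch 1 (R+jX_L): Z₁ = 370 + j592 Ω, |Z₁| = 698 Ω
Branch 2 (−jX_C): Z₂ = −j667 Ω
Parallel: Z = Z₁Z₂/(Z₁+Z₂), |Z| = 1230 Ω, ∠Z = -20.5°
I = V/|Z| = 14.7 mA
P = VI cos φ = 18.1 × 0.0147 × cos(-20.5°) = 249 mW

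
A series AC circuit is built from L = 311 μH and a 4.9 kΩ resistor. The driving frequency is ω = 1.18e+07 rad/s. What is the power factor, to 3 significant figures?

0.800

X_L = ωL = 3670 Ω
Z = 4900 + j3670 Ω
|Z| = √(4900² + 3670²) = 6120 Ω
∠Z = arctan(3670/4900) = 36.8°
cos φ = cos(36.8°) = 0.800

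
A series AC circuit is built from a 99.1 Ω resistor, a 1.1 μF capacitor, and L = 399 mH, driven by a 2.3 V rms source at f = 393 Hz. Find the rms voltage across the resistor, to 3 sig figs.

ω = 2πf = 2469 rad/s
X_L = ωL = 985 Ω
X_C = 1/(ωC) = 368 Ω
Net reactance X = X_L − X_C = 617 Ω
Z = 99.1 + j617 Ω
|Z| = √(99.1² + 617²) = 625 Ω
I = V/|Z| = 3.68 mA
V_R = I·|Z_R| = 0.00368 × 99.1 = 0.365 V

0.365 V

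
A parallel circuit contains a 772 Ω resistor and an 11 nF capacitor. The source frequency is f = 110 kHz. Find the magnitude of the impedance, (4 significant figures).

129.7 Ω

ω = 2πf = 691200 rad/s
X_C = 1/(ωC) = 131.5 Ω
Parallel: admittances add. Y = 1/R + jωC
Y = (0.001295 + j0.007603) S
|Y| = 0.007712 S → |Z| = 1/|Y| = 129.7 Ω, ∠Z = −∠Y = -80.33°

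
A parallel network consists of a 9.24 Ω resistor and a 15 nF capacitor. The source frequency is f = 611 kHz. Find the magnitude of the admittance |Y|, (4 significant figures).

ω = 2πf = 3.839e+06 rad/s
X_C = 1/(ωC) = 17.37 Ω
Parallel: admittances add. Y = 1/R + jωC
Y = (0.1082 + j0.05759) S
|Y| = 0.1226 S → |Z| = 1/|Y| = 8.157 Ω, ∠Z = −∠Y = -28.02°

122.6 mS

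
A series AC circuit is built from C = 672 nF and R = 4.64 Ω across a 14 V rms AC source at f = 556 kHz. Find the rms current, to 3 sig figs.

3.00 A

ω = 2πf = 3.493e+06 rad/s
X_C = 1/(ωC) = 0.426 Ω
Z = 4.64 − j0.426 Ω
|Z| = √(4.64² + 0.426²) = 4.66 Ω
I = V/|Z| = 14/4.66 = 3.00 A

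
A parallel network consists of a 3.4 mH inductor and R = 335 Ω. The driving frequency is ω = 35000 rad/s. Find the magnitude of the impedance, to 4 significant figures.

X_L = ωL = 119.0 Ω
Parallel: admittances add. Y = 1/R + 1/(jωL)
Y = (0.002985 − j0.008403) S
|Y| = 0.008918 S → |Z| = 1/|Y| = 112.1 Ω, ∠Z = −∠Y = 70.44°

112.1 Ω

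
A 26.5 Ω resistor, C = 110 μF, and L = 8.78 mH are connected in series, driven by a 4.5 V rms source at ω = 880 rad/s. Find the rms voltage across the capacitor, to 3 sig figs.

1.75 V

X_L = ωL = 7.73 Ω
X_C = 1/(ωC) = 10.3 Ω
Net reactance X = X_L − X_C = -2.60 Ω
Z = 26.5 − j2.60 Ω
|Z| = √(26.5² + 2.60²) = 26.6 Ω
I = V/|Z| = 169 mA
V_C = I·|Z_C| = 0.169 × 10.3 = 1.75 V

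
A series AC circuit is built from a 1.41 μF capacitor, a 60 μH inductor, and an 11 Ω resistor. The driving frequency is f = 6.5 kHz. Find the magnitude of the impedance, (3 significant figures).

18.5 Ω

ω = 2πf = 40840 rad/s
X_L = ωL = 2.45 Ω
X_C = 1/(ωC) = 17.4 Ω
Net reactance X = X_L − X_C = -14.9 Ω
Z = 11.0 − j14.9 Ω
|Z| = √(11.0² + 14.9²) = 18.5 Ω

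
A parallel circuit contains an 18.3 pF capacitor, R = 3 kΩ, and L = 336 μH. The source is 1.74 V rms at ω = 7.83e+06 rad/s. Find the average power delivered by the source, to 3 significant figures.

X_L = ωL = 2630 Ω
X_C = 1/(ωC) = 6980 Ω
Parallel: admittances add. Y = 1/R + 1/(jωL) + jωC
Y = (0.000333 − j0.000237) S
|Y| = 0.000409 S → |Z| = 1/|Y| = 2450 Ω, ∠Z = −∠Y = 35.4°
I = V/|Z| = 711 μA
P = VI cos φ = 1.74 × 0.000711 × cos(35.4°) = 1.01 mW

1.01 mW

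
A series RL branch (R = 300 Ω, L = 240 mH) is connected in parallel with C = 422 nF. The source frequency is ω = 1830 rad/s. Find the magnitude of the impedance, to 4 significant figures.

X_L = ωL = 439.2 Ω
X_C = 1/(ωC) = 1295 Ω
Branch 1 (R+jX_L): Z₁ = 300.0 + j439.2 Ω, |Z₁| = 531.9 Ω
Branch 2 (−jX_C): Z₂ = −j1295 Ω
Parallel: Z = Z₁Z₂/(Z₁+Z₂), |Z| = 759.5 Ω, ∠Z = 36.34°

759.5 Ω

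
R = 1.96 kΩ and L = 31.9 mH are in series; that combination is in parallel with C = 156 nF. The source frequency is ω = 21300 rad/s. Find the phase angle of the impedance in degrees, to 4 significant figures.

-81.81°

X_L = ωL = 679.5 Ω
X_C = 1/(ωC) = 301.0 Ω
Branch 1 (R+jX_L): Z₁ = 1960 + j679.5 Ω, |Z₁| = 2074 Ω
Branch 2 (−jX_C): Z₂ = −j301.0 Ω
Parallel: Z = Z₁Z₂/(Z₁+Z₂), |Z| = 312.7 Ω, ∠Z = -81.81°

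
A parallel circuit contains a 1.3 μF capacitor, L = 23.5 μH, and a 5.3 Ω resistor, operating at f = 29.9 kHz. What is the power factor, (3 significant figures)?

ω = 2πf = 187900 rad/s
X_L = ωL = 4.41 Ω
X_C = 1/(ωC) = 4.09 Ω
Parallel: admittances add. Y = 1/R + 1/(jωL) + jωC
Y = (0.189 + j0.0177) S
|Y| = 0.190 S → |Z| = 1/|Y| = 5.28 Ω, ∠Z = −∠Y = -5.37°
cos φ = cos(-5.37°) = 0.996

0.996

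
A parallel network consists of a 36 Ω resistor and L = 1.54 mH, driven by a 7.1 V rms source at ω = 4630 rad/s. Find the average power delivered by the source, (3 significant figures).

1.40 W

X_L = ωL = 7.13 Ω
Parallel: admittances add. Y = 1/R + 1/(jωL)
Y = (0.0278 − j0.140) S
|Y| = 0.143 S → |Z| = 1/|Y| = 6.99 Ω, ∠Z = −∠Y = 78.8°
I = V/|Z| = 1.02 A
P = VI cos φ = 7.1 × 1.02 × cos(78.8°) = 1.40 W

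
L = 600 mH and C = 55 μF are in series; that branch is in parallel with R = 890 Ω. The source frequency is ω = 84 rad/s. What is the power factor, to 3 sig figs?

0.183

X_L = ωL = 50.4 Ω
X_C = 1/(ωC) = 216 Ω
Branch 1: Z₁ = R = 890 Ω
Branch 2 (series LC): Z₂ = j(X_L − X_C) = −j166 Ω
Parallel: Z = Z₁Z₂/(Z₁+Z₂), |Z| = 163 Ω, ∠Z = -79.4°
cos φ = cos(-79.4°) = 0.183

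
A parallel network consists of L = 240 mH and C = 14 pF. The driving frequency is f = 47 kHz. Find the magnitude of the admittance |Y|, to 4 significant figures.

ω = 2πf = 295300 rad/s
X_L = ωL = 70870 Ω
X_C = 1/(ωC) = 241900 Ω
Parallel: admittances add. Y = 1/(jωL) + jωC
Y = (0 − j9.975e-06) S
|Y| = 9.975e-06 S → |Z| = 1/|Y| = 100200 Ω, ∠Z = −∠Y = 90.00°

9.975 μS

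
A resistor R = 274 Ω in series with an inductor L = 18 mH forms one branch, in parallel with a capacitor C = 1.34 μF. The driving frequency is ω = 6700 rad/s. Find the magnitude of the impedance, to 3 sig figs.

122 Ω

X_L = ωL = 121 Ω
X_C = 1/(ωC) = 111 Ω
Branch 1 (R+jX_L): Z₁ = 274 + j121 Ω, |Z₁| = 299 Ω
Branch 2 (−jX_C): Z₂ = −j111 Ω
Parallel: Z = Z₁Z₂/(Z₁+Z₂), |Z| = 122 Ω, ∠Z = -68.2°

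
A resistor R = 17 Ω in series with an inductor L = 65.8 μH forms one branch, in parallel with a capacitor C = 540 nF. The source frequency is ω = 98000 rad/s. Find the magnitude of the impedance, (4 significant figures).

X_L = ωL = 6.448 Ω
X_C = 1/(ωC) = 18.90 Ω
Branch 1 (R+jX_L): Z₁ = 17.00 + j6.448 Ω, |Z₁| = 18.18 Ω
Branch 2 (−jX_C): Z₂ = −j18.90 Ω
Parallel: Z = Z₁Z₂/(Z₁+Z₂), |Z| = 16.31 Ω, ∠Z = -33.01°

16.31 Ω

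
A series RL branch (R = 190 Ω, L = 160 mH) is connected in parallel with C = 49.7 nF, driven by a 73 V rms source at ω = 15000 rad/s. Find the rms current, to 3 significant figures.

24.3 mA

X_L = ωL = 2400 Ω
X_C = 1/(ωC) = 1340 Ω
Branch 1 (R+jX_L): Z₁ = 190 + j2400 Ω, |Z₁| = 2410 Ω
Branch 2 (−jX_C): Z₂ = −j1340 Ω
Parallel: Z = Z₁Z₂/(Z₁+Z₂), |Z| = 3000 Ω, ∠Z = -84.4°
I = V/|Z| = 73/3000 = 24.3 mA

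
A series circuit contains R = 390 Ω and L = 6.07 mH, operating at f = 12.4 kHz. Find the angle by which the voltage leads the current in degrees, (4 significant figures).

50.49°

ω = 2πf = 77910 rad/s
X_L = ωL = 472.9 Ω
Z = 390.0 + j472.9 Ω
|Z| = √(390.0² + 472.9²) = 613.0 Ω
∠Z = arctan(472.9/390.0) = 50.49°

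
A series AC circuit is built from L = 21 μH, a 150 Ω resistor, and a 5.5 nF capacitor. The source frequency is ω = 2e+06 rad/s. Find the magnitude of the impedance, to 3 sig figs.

X_L = ωL = 42.0 Ω
X_C = 1/(ωC) = 90.9 Ω
Net reactance X = X_L − X_C = -48.9 Ω
Z = 150 − j48.9 Ω
|Z| = √(150² + 48.9²) = 158 Ω

158 Ω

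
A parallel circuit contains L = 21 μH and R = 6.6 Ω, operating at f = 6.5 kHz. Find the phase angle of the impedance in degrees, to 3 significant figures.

82.6°

ω = 2πf = 40840 rad/s
X_L = ωL = 0.858 Ω
Parallel: admittances add. Y = 1/R + 1/(jωL)
Y = (0.152 − j1.17) S
|Y| = 1.18 S → |Z| = 1/|Y| = 0.851 Ω, ∠Z = −∠Y = 82.6°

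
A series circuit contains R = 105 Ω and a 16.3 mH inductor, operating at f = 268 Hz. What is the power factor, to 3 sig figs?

0.967

ω = 2πf = 1684 rad/s
X_L = ωL = 27.4 Ω
Z = 105 + j27.4 Ω
|Z| = √(105² + 27.4²) = 109 Ω
∠Z = arctan(27.4/105) = 14.6°
cos φ = cos(14.6°) = 0.967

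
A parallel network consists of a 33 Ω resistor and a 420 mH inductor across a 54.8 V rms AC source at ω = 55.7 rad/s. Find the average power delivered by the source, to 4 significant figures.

91.00 W

X_L = ωL = 23.39 Ω
Parallel: admittances add. Y = 1/R + 1/(jωL)
Y = (0.03030 − j0.04275) S
|Y| = 0.05240 S → |Z| = 1/|Y| = 19.08 Ω, ∠Z = −∠Y = 54.67°
I = V/|Z| = 2.871 A
P = VI cos φ = 54.8 × 2.871 × cos(54.67°) = 91.00 W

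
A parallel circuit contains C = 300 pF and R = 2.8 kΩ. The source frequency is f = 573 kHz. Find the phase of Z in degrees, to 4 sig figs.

ω = 2πf = 3.6e+06 rad/s
X_C = 1/(ωC) = 925.9 Ω
Parallel: admittances add. Y = 1/R + jωC
Y = (0.0003571 + j0.001080) S
|Y| = 0.001138 S → |Z| = 1/|Y| = 879.0 Ω, ∠Z = −∠Y = -71.70°

-71.70°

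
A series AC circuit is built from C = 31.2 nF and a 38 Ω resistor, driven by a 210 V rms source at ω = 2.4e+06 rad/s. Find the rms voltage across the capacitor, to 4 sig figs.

69.63 V

X_C = 1/(ωC) = 13.35 Ω
Z = 38.00 − j13.35 Ω
|Z| = √(38.00² + 13.35²) = 40.28 Ω
I = V/|Z| = 5.214 A
V_C = I·|Z_C| = 5.214 × 13.35 = 69.63 V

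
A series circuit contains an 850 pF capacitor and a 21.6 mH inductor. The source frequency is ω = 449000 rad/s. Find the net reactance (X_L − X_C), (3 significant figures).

X_L = ωL = 9700 Ω
X_C = 1/(ωC) = 2620 Ω
X = 9700 − 2620 = 7080 Ω

7080 Ω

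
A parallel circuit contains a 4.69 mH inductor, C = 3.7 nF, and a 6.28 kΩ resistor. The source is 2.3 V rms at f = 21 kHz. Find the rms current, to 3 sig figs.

2.62 mA

ω = 2πf = 131900 rad/s
X_L = ωL = 619 Ω
X_C = 1/(ωC) = 2050 Ω
Parallel: admittances add. Y = 1/R + 1/(jωL) + jωC
Y = (0.000159 − j0.00113) S
|Y| = 0.00114 S → |Z| = 1/|Y| = 878 Ω, ∠Z = −∠Y = 82.0°
I = V/|Z| = 2.3/878 = 2.62 mA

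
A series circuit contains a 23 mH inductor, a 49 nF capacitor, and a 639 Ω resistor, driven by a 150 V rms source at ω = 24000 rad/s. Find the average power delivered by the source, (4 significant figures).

28.91 W

X_L = ωL = 552.0 Ω
X_C = 1/(ωC) = 850.3 Ω
Net reactance X = X_L − X_C = -298.3 Ω
Z = 639.0 − j298.3 Ω
|Z| = √(639.0² + 298.3²) = 705.2 Ω
∠Z = arctan(-298.3/639.0) = -25.03°
I = V/|Z| = 212.7 mA
P = VI cos φ = 150 × 0.2127 × cos(-25.03°) = 28.91 W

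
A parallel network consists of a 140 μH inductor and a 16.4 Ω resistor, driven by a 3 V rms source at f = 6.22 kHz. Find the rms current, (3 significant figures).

ω = 2πf = 39080 rad/s
X_L = ωL = 5.47 Ω
Parallel: admittances add. Y = 1/R + 1/(jωL)
Y = (0.0610 − j0.183) S
|Y| = 0.193 S → |Z| = 1/|Y| = 5.19 Ω, ∠Z = −∠Y = 71.6°
I = V/|Z| = 3/5.19 = 578 mA

578 mA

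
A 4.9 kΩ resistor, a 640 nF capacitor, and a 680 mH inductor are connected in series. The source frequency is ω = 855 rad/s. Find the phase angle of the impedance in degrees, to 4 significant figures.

-14.27°

X_L = ωL = 581.4 Ω
X_C = 1/(ωC) = 1827 Ω
Net reactance X = X_L − X_C = -1246 Ω
Z = 4900 − j1246 Ω
|Z| = √(4900² + 1246²) = 5056 Ω
∠Z = arctan(-1246/4900) = -14.27°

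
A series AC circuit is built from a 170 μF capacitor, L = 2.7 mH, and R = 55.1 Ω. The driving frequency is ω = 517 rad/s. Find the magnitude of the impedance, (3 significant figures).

X_L = ωL = 1.40 Ω
X_C = 1/(ωC) = 11.4 Ω
Net reactance X = X_L − X_C = -9.98 Ω
Z = 55.1 − j9.98 Ω
|Z| = √(55.1² + 9.98²) = 56.0 Ω

56.0 Ω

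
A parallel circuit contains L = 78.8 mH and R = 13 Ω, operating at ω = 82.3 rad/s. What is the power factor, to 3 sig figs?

0.446

X_L = ωL = 6.49 Ω
Parallel: admittances add. Y = 1/R + 1/(jωL)
Y = (0.0769 − j0.154) S
|Y| = 0.172 S → |Z| = 1/|Y| = 5.80 Ω, ∠Z = −∠Y = 63.5°
cos φ = cos(63.5°) = 0.446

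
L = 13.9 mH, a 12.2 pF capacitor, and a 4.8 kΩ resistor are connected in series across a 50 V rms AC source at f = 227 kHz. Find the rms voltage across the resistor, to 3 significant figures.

ω = 2πf = 1.426e+06 rad/s
X_L = ωL = 19800 Ω
X_C = 1/(ωC) = 57500 Ω
Net reactance X = X_L − X_C = -37600 Ω
Z = 4800 − j37600 Ω
|Z| = √(4800² + 37600²) = 37900 Ω
I = V/|Z| = 1.32 mA
V_R = I·|Z_R| = 0.00132 × 4800 = 6.32 V

6.32 V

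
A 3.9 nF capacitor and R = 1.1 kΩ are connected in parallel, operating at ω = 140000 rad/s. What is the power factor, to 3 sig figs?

X_C = 1/(ωC) = 1830 Ω
Parallel: admittances add. Y = 1/R + jωC
Y = (0.000909 + j0.000546) S
|Y| = 0.00106 S → |Z| = 1/|Y| = 943 Ω, ∠Z = −∠Y = -31.0°
cos φ = cos(-31.0°) = 0.857

0.857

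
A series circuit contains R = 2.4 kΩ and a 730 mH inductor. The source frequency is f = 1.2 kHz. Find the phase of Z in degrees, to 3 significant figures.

ω = 2πf = 7540 rad/s
X_L = ωL = 5500 Ω
Z = 2400 + j5500 Ω
|Z| = √(2400² + 5500²) = 6000 Ω
∠Z = arctan(5500/2400) = 66.4°

66.4°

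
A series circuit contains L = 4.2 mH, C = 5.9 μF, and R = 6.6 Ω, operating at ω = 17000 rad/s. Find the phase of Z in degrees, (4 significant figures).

83.87°

X_L = ωL = 71.40 Ω
X_C = 1/(ωC) = 9.970 Ω
Net reactance X = X_L − X_C = 61.43 Ω
Z = 6.600 + j61.43 Ω
|Z| = √(6.600² + 61.43²) = 61.78 Ω
∠Z = arctan(61.43/6.600) = 83.87°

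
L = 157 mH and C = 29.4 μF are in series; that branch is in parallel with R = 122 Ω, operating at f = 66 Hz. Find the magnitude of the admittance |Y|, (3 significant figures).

59.7 mS

ω = 2πf = 414.7 rad/s
X_L = ωL = 65.1 Ω
X_C = 1/(ωC) = 82.0 Ω
Branch 1: Z₁ = R = 122 Ω
Branch 2 (series LC): Z₂ = j(X_L − X_C) = −j16.9 Ω
Parallel: Z = Z₁Z₂/(Z₁+Z₂), |Z| = 16.8 Ω, ∠Z = -82.1°
|Y| = 1/|Z| = 59.7 mS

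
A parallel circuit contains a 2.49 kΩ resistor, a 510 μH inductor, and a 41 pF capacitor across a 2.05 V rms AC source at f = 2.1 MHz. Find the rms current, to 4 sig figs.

ω = 2πf = 1.319e+07 rad/s
X_L = ωL = 6729 Ω
X_C = 1/(ωC) = 1848 Ω
Parallel: admittances add. Y = 1/R + 1/(jωL) + jωC
Y = (0.0004016 + j0.0003924) S
|Y| = 0.0005615 S → |Z| = 1/|Y| = 1781 Ω, ∠Z = −∠Y = -44.33°
I = V/|Z| = 2.05/1781 = 1.151 mA

1.151 mA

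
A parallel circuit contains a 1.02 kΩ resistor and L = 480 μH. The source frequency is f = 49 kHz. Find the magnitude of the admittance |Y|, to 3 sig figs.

6.84 mS

ω = 2πf = 307900 rad/s
X_L = ωL = 148 Ω
Parallel: admittances add. Y = 1/R + 1/(jωL)
Y = (0.000980 − j0.00677) S
|Y| = 0.00684 S → |Z| = 1/|Y| = 146 Ω, ∠Z = −∠Y = 81.8°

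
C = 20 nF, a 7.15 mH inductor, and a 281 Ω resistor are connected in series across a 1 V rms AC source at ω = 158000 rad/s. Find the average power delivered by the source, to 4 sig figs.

X_L = ωL = 1130 Ω
X_C = 1/(ωC) = 316.5 Ω
Net reactance X = X_L − X_C = 813.2 Ω
Z = 281.0 + j813.2 Ω
|Z| = √(281.0² + 813.2²) = 860.4 Ω
∠Z = arctan(813.2/281.0) = 70.94°
I = V/|Z| = 1.162 mA
P = VI cos φ = 1 × 0.001162 × cos(70.94°) = 379.6 μW

379.6 μW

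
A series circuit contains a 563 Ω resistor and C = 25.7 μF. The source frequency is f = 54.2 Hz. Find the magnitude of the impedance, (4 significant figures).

574.5 Ω

ω = 2πf = 340.5 rad/s
X_C = 1/(ωC) = 114.3 Ω
Z = 563.0 − j114.3 Ω
|Z| = √(563.0² + 114.3²) = 574.5 Ω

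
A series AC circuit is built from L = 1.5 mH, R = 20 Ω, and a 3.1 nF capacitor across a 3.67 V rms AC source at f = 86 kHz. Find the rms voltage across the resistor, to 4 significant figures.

ω = 2πf = 540400 rad/s
X_L = ωL = 810.5 Ω
X_C = 1/(ωC) = 597.0 Ω
Net reactance X = X_L − X_C = 213.6 Ω
Z = 20.00 + j213.6 Ω
|Z| = √(20.00² + 213.6²) = 214.5 Ω
I = V/|Z| = 17.11 mA
V_R = I·|Z_R| = 0.01711 × 20.00 = 0.3422 V

0.3422 V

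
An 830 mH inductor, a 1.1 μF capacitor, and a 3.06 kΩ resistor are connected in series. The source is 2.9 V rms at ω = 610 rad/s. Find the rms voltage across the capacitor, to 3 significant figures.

X_L = ωL = 506 Ω
X_C = 1/(ωC) = 1490 Ω
Net reactance X = X_L − X_C = -984 Ω
Z = 3060 − j984 Ω
|Z| = √(3060² + 984²) = 3210 Ω
I = V/|Z| = 902 μA
V_C = I·|Z_C| = 0.000902 × 1490 = 1.34 V

1.34 V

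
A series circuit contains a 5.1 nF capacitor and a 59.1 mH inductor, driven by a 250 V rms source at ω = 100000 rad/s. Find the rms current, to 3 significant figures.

X_L = ωL = 5910 Ω
X_C = 1/(ωC) = 1960 Ω
Net reactance X = X_L − X_C = 3950 Ω
Z = j3950 Ω
|Z| = √(0² + 3950²) = 3950 Ω
I = V/|Z| = 250/3950 = 63.3 mA

63.3 mA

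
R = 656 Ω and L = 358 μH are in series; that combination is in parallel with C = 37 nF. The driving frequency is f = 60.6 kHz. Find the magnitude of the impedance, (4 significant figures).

ω = 2πf = 380800 rad/s
X_L = ωL = 136.3 Ω
X_C = 1/(ωC) = 70.98 Ω
Branch 1 (R+jX_L): Z₁ = 656.0 + j136.3 Ω, |Z₁| = 670.0 Ω
Branch 2 (−jX_C): Z₂ = −j70.98 Ω
Parallel: Z = Z₁Z₂/(Z₁+Z₂), |Z| = 72.14 Ω, ∠Z = -83.95°

72.14 Ω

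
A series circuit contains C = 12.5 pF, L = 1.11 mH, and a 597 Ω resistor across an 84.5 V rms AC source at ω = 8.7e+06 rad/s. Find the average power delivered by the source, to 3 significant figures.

7.49 W

X_L = ωL = 9660 Ω
X_C = 1/(ωC) = 9200 Ω
Net reactance X = X_L − X_C = 462 Ω
Z = 597 + j462 Ω
|Z| = √(597² + 462²) = 755 Ω
∠Z = arctan(462/597) = 37.7°
I = V/|Z| = 112 mA
P = VI cos φ = 84.5 × 0.112 × cos(37.7°) = 7.49 W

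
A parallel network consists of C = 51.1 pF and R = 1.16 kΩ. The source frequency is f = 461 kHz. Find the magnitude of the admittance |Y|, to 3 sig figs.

875 μS

ω = 2πf = 2.897e+06 rad/s
X_C = 1/(ωC) = 6760 Ω
Parallel: admittances add. Y = 1/R + jωC
Y = (0.000862 + j0.000148) S
|Y| = 0.000875 S → |Z| = 1/|Y| = 1140 Ω, ∠Z = −∠Y = -9.74°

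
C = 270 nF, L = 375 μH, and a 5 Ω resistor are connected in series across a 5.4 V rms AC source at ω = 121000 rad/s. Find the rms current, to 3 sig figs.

346 mA

X_L = ωL = 45.4 Ω
X_C = 1/(ωC) = 30.6 Ω
Net reactance X = X_L − X_C = 14.8 Ω
Z = 5.00 + j14.8 Ω
|Z| = √(5.00² + 14.8²) = 15.6 Ω
I = V/|Z| = 5.4/15.6 = 346 mA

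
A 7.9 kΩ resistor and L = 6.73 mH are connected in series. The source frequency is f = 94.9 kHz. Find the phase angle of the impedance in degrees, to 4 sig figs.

ω = 2πf = 596300 rad/s
X_L = ωL = 4013 Ω
Z = 7900 + j4013 Ω
|Z| = √(7900² + 4013²) = 8861 Ω
∠Z = arctan(4013/7900) = 26.93°

26.93°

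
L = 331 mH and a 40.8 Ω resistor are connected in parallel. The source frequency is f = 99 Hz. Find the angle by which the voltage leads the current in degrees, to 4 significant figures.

11.21°

ω = 2πf = 622.0 rad/s
X_L = ωL = 205.9 Ω
Parallel: admittances add. Y = 1/R + 1/(jωL)
Y = (0.02451 − j0.004857) S
|Y| = 0.02499 S → |Z| = 1/|Y| = 40.02 Ω, ∠Z = −∠Y = 11.21°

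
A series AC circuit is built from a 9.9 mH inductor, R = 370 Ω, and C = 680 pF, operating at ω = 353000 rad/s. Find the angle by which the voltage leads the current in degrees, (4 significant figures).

-61.14°

X_L = ωL = 3495 Ω
X_C = 1/(ωC) = 4166 Ω
Net reactance X = X_L − X_C = -671.3 Ω
Z = 370.0 − j671.3 Ω
|Z| = √(370.0² + 671.3²) = 766.5 Ω
∠Z = arctan(-671.3/370.0) = -61.14°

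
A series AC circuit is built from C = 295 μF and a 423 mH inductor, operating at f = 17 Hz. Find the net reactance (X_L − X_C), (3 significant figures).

ω = 2πf = 106.8 rad/s
X_L = ωL = 45.2 Ω
X_C = 1/(ωC) = 31.7 Ω
X = 45.2 − 31.7 = 13.4 Ω

13.4 Ω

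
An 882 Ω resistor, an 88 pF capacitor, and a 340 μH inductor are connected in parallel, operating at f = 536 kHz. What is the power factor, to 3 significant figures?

ω = 2πf = 3.368e+06 rad/s
X_L = ωL = 1150 Ω
X_C = 1/(ωC) = 3370 Ω
Parallel: admittances add. Y = 1/R + 1/(jωL) + jωC
Y = (0.00113 − j0.000577) S
|Y| = 0.00127 S → |Z| = 1/|Y| = 786 Ω, ∠Z = −∠Y = 27.0°
cos φ = cos(27.0°) = 0.891

0.891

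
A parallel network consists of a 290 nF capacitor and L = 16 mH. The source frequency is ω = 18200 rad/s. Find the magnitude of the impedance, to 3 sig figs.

542 Ω

X_L = ωL = 291 Ω
X_C = 1/(ωC) = 189 Ω
Parallel: admittances add. Y = 1/(jωL) + jωC
Y = (0 + j0.00184) S
|Y| = 0.00184 S → |Z| = 1/|Y| = 542 Ω, ∠Z = −∠Y = -90.0°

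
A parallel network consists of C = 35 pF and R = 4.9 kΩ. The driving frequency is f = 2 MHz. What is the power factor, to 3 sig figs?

0.421

ω = 2πf = 1.257e+07 rad/s
X_C = 1/(ωC) = 2270 Ω
Parallel: admittances add. Y = 1/R + jωC
Y = (0.000204 + j0.000440) S
|Y| = 0.000485 S → |Z| = 1/|Y| = 2060 Ω, ∠Z = −∠Y = -65.1°
cos φ = cos(-65.1°) = 0.421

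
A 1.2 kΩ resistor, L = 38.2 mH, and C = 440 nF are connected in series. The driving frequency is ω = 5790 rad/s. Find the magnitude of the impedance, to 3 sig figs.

X_L = ωL = 221 Ω
X_C = 1/(ωC) = 393 Ω
Net reactance X = X_L − X_C = -171 Ω
Z = 1200 − j171 Ω
|Z| = √(1200² + 171²) = 1210 Ω

1210 Ω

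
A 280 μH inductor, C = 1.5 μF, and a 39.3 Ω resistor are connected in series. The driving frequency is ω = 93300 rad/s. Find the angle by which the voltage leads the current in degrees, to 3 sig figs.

25.8°

X_L = ωL = 26.1 Ω
X_C = 1/(ωC) = 7.15 Ω
Net reactance X = X_L − X_C = 19.0 Ω
Z = 39.3 + j19.0 Ω
|Z| = √(39.3² + 19.0²) = 43.6 Ω
∠Z = arctan(19.0/39.3) = 25.8°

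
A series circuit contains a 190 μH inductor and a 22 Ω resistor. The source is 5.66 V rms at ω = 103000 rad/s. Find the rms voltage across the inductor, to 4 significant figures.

3.762 V

X_L = ωL = 19.57 Ω
Z = 22.00 + j19.57 Ω
|Z| = √(22.00² + 19.57²) = 29.44 Ω
I = V/|Z| = 192.2 mA
V_L = I·|Z_L| = 0.1922 × 19.57 = 3.762 V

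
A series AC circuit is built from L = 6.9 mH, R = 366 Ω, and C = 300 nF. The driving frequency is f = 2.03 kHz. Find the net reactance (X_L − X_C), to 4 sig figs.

-173.3 Ω

ω = 2πf = 12750 rad/s
X_L = ωL = 88.01 Ω
X_C = 1/(ωC) = 261.3 Ω
X = 88.01 − 261.3 = -173.3 Ω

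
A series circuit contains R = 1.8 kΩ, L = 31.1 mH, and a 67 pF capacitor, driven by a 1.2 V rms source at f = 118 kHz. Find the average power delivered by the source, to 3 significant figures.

220 μW

ω = 2πf = 741400 rad/s
X_L = ωL = 23100 Ω
X_C = 1/(ωC) = 20100 Ω
Net reactance X = X_L − X_C = 2930 Ω
Z = 1800 + j2930 Ω
|Z| = √(1800² + 2930²) = 3440 Ω
∠Z = arctan(2930/1800) = 58.4°
I = V/|Z| = 349 μA
P = VI cos φ = 1.2 × 0.000349 × cos(58.4°) = 220 μW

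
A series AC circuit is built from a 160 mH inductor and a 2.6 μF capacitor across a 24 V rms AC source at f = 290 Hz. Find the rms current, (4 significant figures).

298.3 mA

ω = 2πf = 1822 rad/s
X_L = ωL = 291.5 Ω
X_C = 1/(ωC) = 211.1 Ω
Net reactance X = X_L − X_C = 80.46 Ω
Z = j80.46 Ω
|Z| = √(0² + 80.46²) = 80.46 Ω
I = V/|Z| = 24/80.46 = 298.3 mA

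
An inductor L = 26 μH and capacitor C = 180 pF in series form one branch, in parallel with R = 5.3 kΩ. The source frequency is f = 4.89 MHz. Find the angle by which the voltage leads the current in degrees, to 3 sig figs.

83.3°

ω = 2πf = 3.072e+07 rad/s
X_L = ωL = 799 Ω
X_C = 1/(ωC) = 181 Ω
Branch 1: Z₁ = R = 5300 Ω
Branch 2 (series LC): Z₂ = j(X_L − X_C) = j618 Ω
Parallel: Z = Z₁Z₂/(Z₁+Z₂), |Z| = 614 Ω, ∠Z = 83.3°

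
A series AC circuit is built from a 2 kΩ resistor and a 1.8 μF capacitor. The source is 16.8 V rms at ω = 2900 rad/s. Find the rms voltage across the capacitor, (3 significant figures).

1.60 V

X_C = 1/(ωC) = 192 Ω
Z = 2000 − j192 Ω
|Z| = √(2000² + 192²) = 2010 Ω
I = V/|Z| = 8.36 mA
V_C = I·|Z_C| = 0.00836 × 192 = 1.60 V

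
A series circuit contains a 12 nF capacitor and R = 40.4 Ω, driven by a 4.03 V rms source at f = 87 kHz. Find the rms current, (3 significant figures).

ω = 2πf = 546600 rad/s
X_C = 1/(ωC) = 152 Ω
Z = 40.4 − j152 Ω
|Z| = √(40.4² + 152²) = 158 Ω
I = V/|Z| = 4.03/158 = 25.6 mA

25.6 mA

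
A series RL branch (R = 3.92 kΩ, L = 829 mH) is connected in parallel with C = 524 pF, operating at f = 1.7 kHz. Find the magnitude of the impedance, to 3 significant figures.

ω = 2πf = 10680 rad/s
X_L = ωL = 8850 Ω
X_C = 1/(ωC) = 179000 Ω
Branch 1 (R+jX_L): Z₁ = 3920 + j8850 Ω, |Z₁| = 9680 Ω
Branch 2 (−jX_C): Z₂ = −j179000 Ω
Parallel: Z = Z₁Z₂/(Z₁+Z₂), |Z| = 10200 Ω, ∠Z = 64.8°

10200 Ω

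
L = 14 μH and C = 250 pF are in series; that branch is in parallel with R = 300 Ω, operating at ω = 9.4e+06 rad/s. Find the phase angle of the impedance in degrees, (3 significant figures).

-45.6°

X_L = ωL = 132 Ω
X_C = 1/(ωC) = 426 Ω
Branch 1: Z₁ = R = 300 Ω
Branch 2 (series LC): Z₂ = j(X_L − X_C) = −j294 Ω
Parallel: Z = Z₁Z₂/(Z₁+Z₂), |Z| = 210 Ω, ∠Z = -45.6°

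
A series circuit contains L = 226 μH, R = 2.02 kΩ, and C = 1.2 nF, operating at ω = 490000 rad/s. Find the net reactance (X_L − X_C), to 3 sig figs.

X_L = ωL = 111 Ω
X_C = 1/(ωC) = 1700 Ω
X = 111 − 1700 = -1590 Ω

-1590 Ω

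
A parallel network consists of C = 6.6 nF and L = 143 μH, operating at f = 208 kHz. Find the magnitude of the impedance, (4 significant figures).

305.4 Ω

ω = 2πf = 1.307e+06 rad/s
X_L = ωL = 186.9 Ω
X_C = 1/(ωC) = 115.9 Ω
Parallel: admittances add. Y = 1/(jωL) + jωC
Y = (0 + j0.003275) S
|Y| = 0.003275 S → |Z| = 1/|Y| = 305.4 Ω, ∠Z = −∠Y = -90.00°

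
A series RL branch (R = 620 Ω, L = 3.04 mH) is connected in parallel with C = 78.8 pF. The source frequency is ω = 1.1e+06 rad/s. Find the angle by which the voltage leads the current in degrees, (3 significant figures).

75.2°

X_L = ωL = 3340 Ω
X_C = 1/(ωC) = 11500 Ω
Branch 1 (R+jX_L): Z₁ = 620 + j3340 Ω, |Z₁| = 3400 Ω
Branch 2 (−jX_C): Z₂ = −j11500 Ω
Parallel: Z = Z₁Z₂/(Z₁+Z₂), |Z| = 4780 Ω, ∠Z = 75.2°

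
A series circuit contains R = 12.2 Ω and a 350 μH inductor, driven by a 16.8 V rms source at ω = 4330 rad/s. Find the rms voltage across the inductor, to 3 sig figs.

2.07 V

X_L = ωL = 1.52 Ω
Z = 12.2 + j1.52 Ω
|Z| = √(12.2² + 1.52²) = 12.3 Ω
I = V/|Z| = 1.37 A
V_L = I·|Z_L| = 1.37 × 1.52 = 2.07 V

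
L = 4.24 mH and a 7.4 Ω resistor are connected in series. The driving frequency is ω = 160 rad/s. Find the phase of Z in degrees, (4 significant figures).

X_L = ωL = 0.6784 Ω
Z = 7.400 + j0.6784 Ω
|Z| = √(7.400² + 0.6784²) = 7.431 Ω
∠Z = arctan(0.6784/7.400) = 5.238°

5.238°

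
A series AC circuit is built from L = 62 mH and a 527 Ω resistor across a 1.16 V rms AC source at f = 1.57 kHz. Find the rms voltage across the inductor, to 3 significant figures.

0.879 V

ω = 2πf = 9865 rad/s
X_L = ωL = 612 Ω
Z = 527 + j612 Ω
|Z| = √(527² + 612²) = 807 Ω
I = V/|Z| = 1.44 mA
V_L = I·|Z_L| = 0.00144 × 612 = 0.879 V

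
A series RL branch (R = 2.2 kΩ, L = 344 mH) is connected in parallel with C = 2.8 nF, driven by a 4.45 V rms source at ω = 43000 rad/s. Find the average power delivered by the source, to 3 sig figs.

195 μW

X_L = ωL = 14800 Ω
X_C = 1/(ωC) = 8310 Ω
Branch 1 (R+jX_L): Z₁ = 2200 + j14800 Ω, |Z₁| = 15000 Ω
Branch 2 (−jX_C): Z₂ = −j8310 Ω
Parallel: Z = Z₁Z₂/(Z₁+Z₂), |Z| = 18100 Ω, ∠Z = -79.7°
I = V/|Z| = 245 μA
P = VI cos φ = 4.45 × 0.000245 × cos(-79.7°) = 195 μW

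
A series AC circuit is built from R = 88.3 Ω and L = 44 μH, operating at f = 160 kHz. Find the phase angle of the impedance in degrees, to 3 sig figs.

26.6°

ω = 2πf = 1.005e+06 rad/s
X_L = ωL = 44.2 Ω
Z = 88.3 + j44.2 Ω
|Z| = √(88.3² + 44.2²) = 98.8 Ω
∠Z = arctan(44.2/88.3) = 26.6°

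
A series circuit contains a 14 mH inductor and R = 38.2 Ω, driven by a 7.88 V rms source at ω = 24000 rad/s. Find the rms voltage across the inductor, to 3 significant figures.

X_L = ωL = 336 Ω
Z = 38.2 + j336 Ω
|Z| = √(38.2² + 336²) = 338 Ω
I = V/|Z| = 23.3 mA
V_L = I·|Z_L| = 0.0233 × 336 = 7.83 V

7.83 V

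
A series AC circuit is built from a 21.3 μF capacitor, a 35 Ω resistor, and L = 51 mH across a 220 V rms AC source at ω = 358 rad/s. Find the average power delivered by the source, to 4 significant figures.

121.3 W

X_L = ωL = 18.26 Ω
X_C = 1/(ωC) = 131.1 Ω
Net reactance X = X_L − X_C = -112.9 Ω
Z = 35.00 − j112.9 Ω
|Z| = √(35.00² + 112.9²) = 118.2 Ω
∠Z = arctan(-112.9/35.00) = -72.77°
I = V/|Z| = 1.862 A
P = VI cos φ = 220 × 1.862 × cos(-72.77°) = 121.3 W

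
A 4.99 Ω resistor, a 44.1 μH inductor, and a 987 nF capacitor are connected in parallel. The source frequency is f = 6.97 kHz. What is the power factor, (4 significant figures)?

ω = 2πf = 43790 rad/s
X_L = ωL = 1.931 Ω
X_C = 1/(ωC) = 23.14 Ω
Parallel: admittances add. Y = 1/R + 1/(jωL) + jωC
Y = (0.2004 − j0.4746) S
|Y| = 0.5151 S → |Z| = 1/|Y| = 1.941 Ω, ∠Z = −∠Y = 67.11°
cos φ = cos(67.11°) = 0.3890

0.3890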